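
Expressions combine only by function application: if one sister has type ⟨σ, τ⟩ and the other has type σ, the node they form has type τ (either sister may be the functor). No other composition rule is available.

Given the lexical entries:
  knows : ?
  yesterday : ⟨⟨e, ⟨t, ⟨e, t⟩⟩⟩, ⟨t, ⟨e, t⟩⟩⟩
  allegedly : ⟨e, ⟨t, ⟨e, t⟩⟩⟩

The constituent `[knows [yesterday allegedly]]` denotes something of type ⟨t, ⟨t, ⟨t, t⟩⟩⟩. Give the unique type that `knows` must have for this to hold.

⟨⟨t, ⟨e, t⟩⟩, ⟨t, ⟨t, ⟨t, t⟩⟩⟩⟩

At [knows [yesterday allegedly]] (required: ⟨t, ⟨t, ⟨t, t⟩⟩⟩): [yesterday allegedly] is ⟨t, ⟨e, t⟩⟩, which is not a function with range ⟨t, ⟨t, ⟨t, t⟩⟩⟩; hence knows is the functor — type ⟨⟨t, ⟨e, t⟩⟩, ⟨t, ⟨t, ⟨t, t⟩⟩⟩⟩.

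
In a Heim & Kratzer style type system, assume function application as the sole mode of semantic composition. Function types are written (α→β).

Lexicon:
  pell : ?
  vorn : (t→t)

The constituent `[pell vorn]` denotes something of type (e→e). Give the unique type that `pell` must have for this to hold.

((t→t)→(e→e))

[pell vorn] is required to be (e→e). vorn : (t→t) cannot yield (e→e) as functor, so pell : ((t→t)→(e→e)).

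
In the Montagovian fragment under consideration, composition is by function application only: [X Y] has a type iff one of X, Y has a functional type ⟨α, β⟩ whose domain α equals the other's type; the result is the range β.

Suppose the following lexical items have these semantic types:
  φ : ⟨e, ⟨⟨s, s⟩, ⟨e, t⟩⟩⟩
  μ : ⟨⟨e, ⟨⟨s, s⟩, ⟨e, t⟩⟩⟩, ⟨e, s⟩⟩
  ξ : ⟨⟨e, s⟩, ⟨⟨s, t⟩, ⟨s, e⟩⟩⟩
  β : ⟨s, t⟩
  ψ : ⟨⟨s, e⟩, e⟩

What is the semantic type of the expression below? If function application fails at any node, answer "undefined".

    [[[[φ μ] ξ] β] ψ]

At [φ μ], μ : ⟨⟨e, ⟨⟨s, s⟩, ⟨e, t⟩⟩⟩, ⟨e, s⟩⟩ takes φ : ⟨e, ⟨⟨s, s⟩, ⟨e, t⟩⟩⟩, giving ⟨e, s⟩.
At [[φ μ] ξ], ξ : ⟨⟨e, s⟩, ⟨⟨s, t⟩, ⟨s, e⟩⟩⟩ takes [φ μ] : ⟨e, s⟩, giving ⟨⟨s, t⟩, ⟨s, e⟩⟩.
At [[[φ μ] ξ] β], [[φ μ] ξ] : ⟨⟨s, t⟩, ⟨s, e⟩⟩ takes β : ⟨s, t⟩, giving ⟨s, e⟩.
At [[[[φ μ] ξ] β] ψ], ψ : ⟨⟨s, e⟩, e⟩ takes [[[φ μ] ξ] β] : ⟨s, e⟩, giving e.

e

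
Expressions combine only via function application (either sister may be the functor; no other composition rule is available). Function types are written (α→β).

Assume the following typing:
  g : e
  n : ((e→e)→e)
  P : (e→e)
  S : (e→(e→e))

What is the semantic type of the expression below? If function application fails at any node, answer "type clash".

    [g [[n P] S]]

[n P]: n is ((e→e)→e), P is (e→e); result e.
[[n P] S]: S is (e→(e→e)), [n P] is e; result (e→e).
[g [[n P] S]]: [[n P] S] is (e→e), g is e; result e.

e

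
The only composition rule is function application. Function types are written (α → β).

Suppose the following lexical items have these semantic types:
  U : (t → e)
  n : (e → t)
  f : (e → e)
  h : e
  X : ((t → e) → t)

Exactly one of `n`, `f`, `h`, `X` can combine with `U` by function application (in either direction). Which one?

X

n : (e → t) — does not combine with U.
f : (e → e) — does not combine with U.
h : e — does not combine with U.
X — combines: X : ((t → e) → t) takes U : (t → e) as argument, giving t.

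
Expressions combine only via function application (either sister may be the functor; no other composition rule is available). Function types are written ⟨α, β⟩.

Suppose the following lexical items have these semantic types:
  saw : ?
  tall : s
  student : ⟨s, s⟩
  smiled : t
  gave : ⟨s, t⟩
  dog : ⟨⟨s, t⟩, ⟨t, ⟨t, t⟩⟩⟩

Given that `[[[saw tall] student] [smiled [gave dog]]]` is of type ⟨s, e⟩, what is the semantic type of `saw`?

⟨s, ⟨⟨s, s⟩, ⟨⟨t, t⟩, ⟨s, e⟩⟩⟩⟩

[[[saw tall] student] [smiled [gave dog]]] must have type ⟨s, e⟩. The sister [smiled [gave dog]] has type ⟨t, t⟩; that is not a function onto ⟨s, e⟩, so [[saw tall] student] must be the functor, of type ⟨⟨t, t⟩, ⟨s, e⟩⟩.
[[saw tall] student] must have type ⟨⟨t, t⟩, ⟨s, e⟩⟩. The sister student has type ⟨s, s⟩; that is not a function onto ⟨⟨t, t⟩, ⟨s, e⟩⟩, so [saw tall] must be the functor, of type ⟨⟨s, s⟩, ⟨⟨t, t⟩, ⟨s, e⟩⟩⟩.
[saw tall] must have type ⟨⟨s, s⟩, ⟨⟨t, t⟩, ⟨s, e⟩⟩⟩. The sister tall has type s; that is not a function onto ⟨⟨s, s⟩, ⟨⟨t, t⟩, ⟨s, e⟩⟩⟩, so saw must be the functor, of type ⟨s, ⟨⟨s, s⟩, ⟨⟨t, t⟩, ⟨s, e⟩⟩⟩⟩.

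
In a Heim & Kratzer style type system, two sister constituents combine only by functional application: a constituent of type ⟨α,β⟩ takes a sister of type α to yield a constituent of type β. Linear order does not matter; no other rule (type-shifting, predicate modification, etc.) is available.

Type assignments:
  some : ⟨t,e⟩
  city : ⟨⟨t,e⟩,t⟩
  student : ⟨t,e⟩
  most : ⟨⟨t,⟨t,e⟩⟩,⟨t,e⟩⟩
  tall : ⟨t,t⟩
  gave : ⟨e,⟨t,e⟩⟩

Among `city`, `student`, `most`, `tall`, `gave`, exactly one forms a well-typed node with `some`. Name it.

city

city — combines: city : ⟨⟨t,e⟩,t⟩ takes some : ⟨t,e⟩ as argument, giving t.
student : ⟨t,e⟩ — does not combine with some.
most : ⟨⟨t,⟨t,e⟩⟩,⟨t,e⟩⟩ — does not combine with some.
tall : ⟨t,t⟩ — does not combine with some.
gave : ⟨e,⟨t,e⟩⟩ — does not combine with some.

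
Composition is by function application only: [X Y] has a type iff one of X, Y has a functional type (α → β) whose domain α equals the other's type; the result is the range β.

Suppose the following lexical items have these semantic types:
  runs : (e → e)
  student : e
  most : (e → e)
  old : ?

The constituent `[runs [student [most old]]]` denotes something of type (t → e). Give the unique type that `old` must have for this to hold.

((e → e) → (e → ((e → e) → (t → e))))

[runs [student [most old]]] must have type (t → e). The sister runs has type (e → e); that is not a function onto (t → e), so [student [most old]] must be the functor, of type ((e → e) → (t → e)).
[student [most old]] must have type ((e → e) → (t → e)). The sister student has type e; that is not a function onto ((e → e) → (t → e)), so [most old] must be the functor, of type (e → ((e → e) → (t → e))).
[most old] must have type (e → ((e → e) → (t → e))). The sister most has type (e → e); that is not a function onto (e → ((e → e) → (t → e))), so old must be the functor, of type ((e → e) → (e → ((e → e) → (t → e)))).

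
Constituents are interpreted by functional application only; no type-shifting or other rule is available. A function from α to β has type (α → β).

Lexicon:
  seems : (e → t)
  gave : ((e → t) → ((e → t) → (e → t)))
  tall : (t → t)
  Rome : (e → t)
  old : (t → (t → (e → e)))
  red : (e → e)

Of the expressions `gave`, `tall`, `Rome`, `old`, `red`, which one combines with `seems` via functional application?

gave — combines: gave : ((e → t) → ((e → t) → (e → t))) takes seems : (e → t) as argument, giving ((e → t) → (e → t)).
tall : (t → t) — neither side's domain matches the other.
Rome : (e → t) — neither side's domain matches the other.
old : (t → (t → (e → e))) — neither side's domain matches the other.
red : (e → e) — neither side's domain matches the other.

gave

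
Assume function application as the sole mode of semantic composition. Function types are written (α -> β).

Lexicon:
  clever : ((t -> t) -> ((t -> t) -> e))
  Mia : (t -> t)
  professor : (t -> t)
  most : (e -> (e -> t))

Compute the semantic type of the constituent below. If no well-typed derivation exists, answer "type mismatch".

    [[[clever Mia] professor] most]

[clever Mia] — clever of type ((t -> t) -> ((t -> t) -> e)) combines with Mia of type (t -> t): type ((t -> t) -> e).
[[clever Mia] professor] — [clever Mia] of type ((t -> t) -> e) combines with professor of type (t -> t): type e.
[[[clever Mia] professor] most] — most of type (e -> (e -> t)) combines with [[clever Mia] professor] of type e: type (e -> t).

(e -> t)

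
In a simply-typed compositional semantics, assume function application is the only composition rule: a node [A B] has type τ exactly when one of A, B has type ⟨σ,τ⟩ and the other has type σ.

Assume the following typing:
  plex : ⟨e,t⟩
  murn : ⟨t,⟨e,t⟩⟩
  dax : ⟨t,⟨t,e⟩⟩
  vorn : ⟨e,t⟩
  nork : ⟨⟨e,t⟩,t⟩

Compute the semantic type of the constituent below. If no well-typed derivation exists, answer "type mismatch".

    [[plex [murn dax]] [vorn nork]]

[murn dax]: ⟨t,⟨e,t⟩⟩ and ⟨t,⟨t,e⟩⟩ cannot combine by function application — type clash.

type mismatch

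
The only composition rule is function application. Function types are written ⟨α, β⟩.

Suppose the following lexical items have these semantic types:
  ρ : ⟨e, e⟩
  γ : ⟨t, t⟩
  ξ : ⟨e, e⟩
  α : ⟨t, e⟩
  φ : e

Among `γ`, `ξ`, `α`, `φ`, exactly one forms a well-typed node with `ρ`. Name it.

φ

γ : ⟨t, t⟩ — ρ needs e; γ needs t; neither fits.
ξ : ⟨e, e⟩ — ρ needs e; ξ needs e; neither fits.
α : ⟨t, e⟩ — ρ needs e; α needs t; neither fits.
φ — combines: ρ : ⟨e, e⟩ takes φ : e as argument, giving e.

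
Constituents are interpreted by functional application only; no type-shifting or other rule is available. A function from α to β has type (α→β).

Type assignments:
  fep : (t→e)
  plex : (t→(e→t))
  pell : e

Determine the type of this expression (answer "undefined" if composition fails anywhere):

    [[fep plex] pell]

At [fep plex]: neither (t→e) nor (t→(e→t)) can take the other as argument; the node is ill-typed.

undefined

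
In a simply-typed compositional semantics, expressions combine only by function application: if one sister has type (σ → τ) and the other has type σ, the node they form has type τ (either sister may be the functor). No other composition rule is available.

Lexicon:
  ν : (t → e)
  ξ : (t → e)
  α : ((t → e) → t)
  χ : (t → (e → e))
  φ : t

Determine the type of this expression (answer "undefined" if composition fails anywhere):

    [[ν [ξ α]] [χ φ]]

[ξ α]: α is ((t → e) → t), ξ is (t → e); result t.
[ν [ξ α]]: ν is (t → e), [ξ α] is t; result e.
[χ φ]: χ is (t → (e → e)), φ is t; result (e → e).
[[ν [ξ α]] [χ φ]]: [χ φ] is (e → e), [ν [ξ α]] is e; result e.

e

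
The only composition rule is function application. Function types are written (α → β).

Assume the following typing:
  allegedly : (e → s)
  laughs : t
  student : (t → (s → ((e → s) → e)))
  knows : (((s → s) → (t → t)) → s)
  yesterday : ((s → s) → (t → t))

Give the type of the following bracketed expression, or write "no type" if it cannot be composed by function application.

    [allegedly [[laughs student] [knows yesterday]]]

[laughs student] — student of type (t → (s → ((e → s) → e))) combines with laughs of type t: type (s → ((e → s) → e)).
[knows yesterday] — knows of type (((s → s) → (t → t)) → s) combines with yesterday of type ((s → s) → (t → t)): type s.
[[laughs student] [knows yesterday]] — [laughs student] of type (s → ((e → s) → e)) combines with [knows yesterday] of type s: type ((e → s) → e).
[allegedly [[laughs student] [knows yesterday]]] — [[laughs student] [knows yesterday]] of type ((e → s) → e) combines with allegedly of type (e → s): type e.

e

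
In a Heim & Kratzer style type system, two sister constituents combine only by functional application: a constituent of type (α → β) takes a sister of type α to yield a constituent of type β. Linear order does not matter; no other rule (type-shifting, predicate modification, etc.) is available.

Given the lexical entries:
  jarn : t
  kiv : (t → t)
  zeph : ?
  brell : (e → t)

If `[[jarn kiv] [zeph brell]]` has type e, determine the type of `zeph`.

[[jarn kiv] [zeph brell]] must have type e. The sister [jarn kiv] has type t; that is not a function onto e, so [zeph brell] must be the functor, of type (t → e).
[zeph brell] must have type (t → e). The sister brell has type (e → t); that is not a function onto (t → e), so zeph must be the functor, of type ((e → t) → (t → e)).

((e → t) → (t → e))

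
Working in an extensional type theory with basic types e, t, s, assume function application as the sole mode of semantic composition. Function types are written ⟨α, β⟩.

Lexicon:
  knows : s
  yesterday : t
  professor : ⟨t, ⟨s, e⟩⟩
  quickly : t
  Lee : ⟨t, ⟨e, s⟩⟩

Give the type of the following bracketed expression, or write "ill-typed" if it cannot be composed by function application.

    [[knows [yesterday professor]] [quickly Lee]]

s

[yesterday professor]: ⟨t, ⟨s, e⟩⟩ applied to t yields ⟨s, e⟩.
[knows [yesterday professor]]: ⟨s, e⟩ applied to s yields e.
[quickly Lee]: ⟨t, ⟨e, s⟩⟩ applied to t yields ⟨e, s⟩.
[[knows [yesterday professor]] [quickly Lee]]: ⟨e, s⟩ applied to e yields s.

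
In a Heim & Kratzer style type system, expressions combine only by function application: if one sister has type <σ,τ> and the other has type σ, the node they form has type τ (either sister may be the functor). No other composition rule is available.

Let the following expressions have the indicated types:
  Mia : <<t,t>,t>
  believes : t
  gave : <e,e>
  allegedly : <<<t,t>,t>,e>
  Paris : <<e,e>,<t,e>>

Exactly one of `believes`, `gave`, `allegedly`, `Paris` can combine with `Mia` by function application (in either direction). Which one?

allegedly

believes : t — neither side's domain matches the other.
gave : <e,e> — neither side's domain matches the other.
allegedly — combines: allegedly : <<<t,t>,t>,e> takes Mia : <<t,t>,t> as argument, giving e.
Paris : <<e,e>,<t,e>> — neither side's domain matches the other.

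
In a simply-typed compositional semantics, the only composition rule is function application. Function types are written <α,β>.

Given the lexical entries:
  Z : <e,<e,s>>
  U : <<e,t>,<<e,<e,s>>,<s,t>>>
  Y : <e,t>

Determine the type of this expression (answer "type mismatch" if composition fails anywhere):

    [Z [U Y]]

[U Y]: <<e,t>,<<e,<e,s>>,<s,t>>> applied to <e,t> yields <<e,<e,s>>,<s,t>>.
[Z [U Y]]: <<e,<e,s>>,<s,t>> applied to <e,<e,s>> yields <s,t>.

<s,t>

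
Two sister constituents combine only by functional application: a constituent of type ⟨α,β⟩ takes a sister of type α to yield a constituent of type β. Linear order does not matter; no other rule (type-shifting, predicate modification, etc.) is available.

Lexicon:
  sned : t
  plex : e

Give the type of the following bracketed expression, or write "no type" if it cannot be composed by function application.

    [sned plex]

no type

[sned plex]: t with e — neither is a function whose domain matches the other; composition fails here.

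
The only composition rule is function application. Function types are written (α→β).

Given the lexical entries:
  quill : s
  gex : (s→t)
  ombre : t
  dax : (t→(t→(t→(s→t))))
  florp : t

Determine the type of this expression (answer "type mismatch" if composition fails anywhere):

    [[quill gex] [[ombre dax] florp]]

[quill gex]: gex is (s→t), quill is s; result t.
[ombre dax]: dax is (t→(t→(t→(s→t)))), ombre is t; result (t→(t→(s→t))).
[[ombre dax] florp]: [ombre dax] is (t→(t→(s→t))), florp is t; result (t→(s→t)).
[[quill gex] [[ombre dax] florp]]: [[ombre dax] florp] is (t→(s→t)), [quill gex] is t; result (s→t).

(s→t)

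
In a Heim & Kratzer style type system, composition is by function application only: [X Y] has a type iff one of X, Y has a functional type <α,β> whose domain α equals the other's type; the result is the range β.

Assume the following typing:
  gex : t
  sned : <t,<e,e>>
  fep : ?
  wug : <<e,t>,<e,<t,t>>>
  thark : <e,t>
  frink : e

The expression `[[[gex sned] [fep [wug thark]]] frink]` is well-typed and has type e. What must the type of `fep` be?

At [[[gex sned] [fep [wug thark]]] frink] (required: e): frink is e, which is not a function with range e; hence [[gex sned] [fep [wug thark]]] is the functor — type <e,e>.
At [[gex sned] [fep [wug thark]]] (required: <e,e>): [gex sned] is <e,e>, which is not a function with range <e,e>; hence [fep [wug thark]] is the functor — type <<e,e>,<e,e>>.
At [fep [wug thark]] (required: <<e,e>,<e,e>>): [wug thark] is <e,<t,t>>, which is not a function with range <<e,e>,<e,e>>; hence fep is the functor — type <<e,<t,t>>,<<e,e>,<e,e>>>.

<<e,<t,t>>,<<e,e>,<e,e>>>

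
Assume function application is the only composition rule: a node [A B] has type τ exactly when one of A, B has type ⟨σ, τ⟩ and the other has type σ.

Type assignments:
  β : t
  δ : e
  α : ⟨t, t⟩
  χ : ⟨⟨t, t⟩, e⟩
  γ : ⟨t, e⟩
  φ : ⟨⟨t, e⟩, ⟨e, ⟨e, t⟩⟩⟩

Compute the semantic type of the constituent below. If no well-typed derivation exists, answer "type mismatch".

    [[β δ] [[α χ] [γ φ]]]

[β δ]: t and e cannot combine by function application — type clash.

type mismatch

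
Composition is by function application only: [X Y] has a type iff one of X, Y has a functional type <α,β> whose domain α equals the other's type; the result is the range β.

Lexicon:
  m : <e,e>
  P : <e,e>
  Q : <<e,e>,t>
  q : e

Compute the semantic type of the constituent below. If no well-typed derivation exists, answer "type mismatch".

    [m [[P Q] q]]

[P Q]: Q is <<e,e>,t>, P is <e,e>; result t.
[[P Q] q]: t with e — neither is a function whose domain matches the other; composition fails here.

type mismatch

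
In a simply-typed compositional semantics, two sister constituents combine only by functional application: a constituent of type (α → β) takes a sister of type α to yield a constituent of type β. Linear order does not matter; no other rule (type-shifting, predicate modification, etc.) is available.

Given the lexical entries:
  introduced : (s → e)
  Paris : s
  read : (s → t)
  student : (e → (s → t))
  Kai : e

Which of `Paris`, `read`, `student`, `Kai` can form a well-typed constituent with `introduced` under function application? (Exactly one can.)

Paris — combines: introduced : (s → e) takes Paris : s as argument, giving e.
read : (s → t) — does not combine with introduced.
student : (e → (s → t)) — does not combine with introduced.
Kai : e — does not combine with introduced.

Paris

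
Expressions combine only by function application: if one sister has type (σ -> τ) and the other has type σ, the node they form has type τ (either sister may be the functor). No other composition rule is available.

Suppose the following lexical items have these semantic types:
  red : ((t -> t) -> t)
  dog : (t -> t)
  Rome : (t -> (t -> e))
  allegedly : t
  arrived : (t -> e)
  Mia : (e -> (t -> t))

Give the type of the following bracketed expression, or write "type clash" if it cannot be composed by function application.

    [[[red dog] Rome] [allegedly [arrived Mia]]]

[red dog]: ((t -> t) -> t) applied to (t -> t) yields t.
[[red dog] Rome]: (t -> (t -> e)) applied to t yields (t -> e).
[arrived Mia]: (t -> e) with (e -> (t -> t)) — neither is a function whose domain matches the other; composition fails here.

type clash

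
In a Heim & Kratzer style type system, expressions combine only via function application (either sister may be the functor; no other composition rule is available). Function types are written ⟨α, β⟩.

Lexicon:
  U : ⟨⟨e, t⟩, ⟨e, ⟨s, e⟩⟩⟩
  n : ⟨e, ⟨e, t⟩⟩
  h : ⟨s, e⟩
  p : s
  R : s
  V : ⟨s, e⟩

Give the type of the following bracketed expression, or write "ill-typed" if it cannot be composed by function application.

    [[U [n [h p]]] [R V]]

⟨s, e⟩

[h p] — h of type ⟨s, e⟩ combines with p of type s: type e.
[n [h p]] — n of type ⟨e, ⟨e, t⟩⟩ combines with [h p] of type e: type ⟨e, t⟩.
[U [n [h p]]] — U of type ⟨⟨e, t⟩, ⟨e, ⟨s, e⟩⟩⟩ combines with [n [h p]] of type ⟨e, t⟩: type ⟨e, ⟨s, e⟩⟩.
[R V] — V of type ⟨s, e⟩ combines with R of type s: type e.
[[U [n [h p]]] [R V]] — [U [n [h p]]] of type ⟨e, ⟨s, e⟩⟩ combines with [R V] of type e: type ⟨s, e⟩.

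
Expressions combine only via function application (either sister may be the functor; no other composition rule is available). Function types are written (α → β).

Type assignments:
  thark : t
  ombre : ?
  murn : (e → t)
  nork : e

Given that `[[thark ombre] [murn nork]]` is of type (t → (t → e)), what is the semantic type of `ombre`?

At [[thark ombre] [murn nork]] (required: (t → (t → e))): [murn nork] is t, which is not a function with range (t → (t → e)); hence [thark ombre] is the functor — type (t → (t → (t → e))).
At [thark ombre] (required: (t → (t → (t → e)))): thark is t, which is not a function with range (t → (t → (t → e))); hence ombre is the functor — type (t → (t → (t → (t → e)))).

(t → (t → (t → (t → e))))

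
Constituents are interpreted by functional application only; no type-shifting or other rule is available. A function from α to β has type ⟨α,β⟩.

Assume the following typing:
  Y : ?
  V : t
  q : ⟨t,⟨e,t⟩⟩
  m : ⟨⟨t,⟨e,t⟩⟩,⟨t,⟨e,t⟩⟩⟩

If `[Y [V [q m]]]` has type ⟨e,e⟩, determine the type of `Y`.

⟨⟨e,t⟩,⟨e,e⟩⟩

At [Y [V [q m]]] (required: ⟨e,e⟩): [V [q m]] is ⟨e,t⟩, which is not a function with range ⟨e,e⟩; hence Y is the functor — type ⟨⟨e,t⟩,⟨e,e⟩⟩.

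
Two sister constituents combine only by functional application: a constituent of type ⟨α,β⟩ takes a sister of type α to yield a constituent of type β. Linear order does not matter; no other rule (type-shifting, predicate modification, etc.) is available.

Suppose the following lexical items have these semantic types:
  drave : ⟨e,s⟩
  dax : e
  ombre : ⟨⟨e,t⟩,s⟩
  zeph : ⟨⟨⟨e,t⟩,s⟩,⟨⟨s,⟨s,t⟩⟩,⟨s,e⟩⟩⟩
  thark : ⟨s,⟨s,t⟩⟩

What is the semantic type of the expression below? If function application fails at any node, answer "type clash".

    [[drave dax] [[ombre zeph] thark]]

e

[drave dax]: functor drave : ⟨e,s⟩, argument dax : e; result s.
[ombre zeph]: functor zeph : ⟨⟨⟨e,t⟩,s⟩,⟨⟨s,⟨s,t⟩⟩,⟨s,e⟩⟩⟩, argument ombre : ⟨⟨e,t⟩,s⟩; result ⟨⟨s,⟨s,t⟩⟩,⟨s,e⟩⟩.
[[ombre zeph] thark]: functor [ombre zeph] : ⟨⟨s,⟨s,t⟩⟩,⟨s,e⟩⟩, argument thark : ⟨s,⟨s,t⟩⟩; result ⟨s,e⟩.
[[drave dax] [[ombre zeph] thark]]: functor [[ombre zeph] thark] : ⟨s,e⟩, argument [drave dax] : s; result e.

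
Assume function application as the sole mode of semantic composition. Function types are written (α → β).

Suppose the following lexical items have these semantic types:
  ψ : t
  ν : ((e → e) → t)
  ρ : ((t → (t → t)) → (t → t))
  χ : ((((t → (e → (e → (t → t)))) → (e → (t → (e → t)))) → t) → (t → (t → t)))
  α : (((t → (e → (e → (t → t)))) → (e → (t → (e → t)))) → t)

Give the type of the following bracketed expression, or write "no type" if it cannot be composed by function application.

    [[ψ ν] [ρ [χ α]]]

no type

[ψ ν]: t and ((e → e) → t) cannot combine by function application — type clash.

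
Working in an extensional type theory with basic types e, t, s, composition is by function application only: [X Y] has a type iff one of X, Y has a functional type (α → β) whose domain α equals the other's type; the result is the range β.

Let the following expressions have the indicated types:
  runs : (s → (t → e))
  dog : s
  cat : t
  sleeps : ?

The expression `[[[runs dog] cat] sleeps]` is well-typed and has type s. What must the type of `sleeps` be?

(e → s)

At [[[runs dog] cat] sleeps] (required: s): [[runs dog] cat] is e, which is not a function with range s; hence sleeps is the functor — type (e → s).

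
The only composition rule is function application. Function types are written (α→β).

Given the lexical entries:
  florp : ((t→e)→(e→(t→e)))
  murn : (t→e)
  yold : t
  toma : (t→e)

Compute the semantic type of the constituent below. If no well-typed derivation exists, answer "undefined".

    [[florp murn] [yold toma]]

[florp murn]: ((t→e)→(e→(t→e))) applied to (t→e) yields (e→(t→e)).
[yold toma]: (t→e) applied to t yields e.
[[florp murn] [yold toma]]: (e→(t→e)) applied to e yields (t→e).

(t→e)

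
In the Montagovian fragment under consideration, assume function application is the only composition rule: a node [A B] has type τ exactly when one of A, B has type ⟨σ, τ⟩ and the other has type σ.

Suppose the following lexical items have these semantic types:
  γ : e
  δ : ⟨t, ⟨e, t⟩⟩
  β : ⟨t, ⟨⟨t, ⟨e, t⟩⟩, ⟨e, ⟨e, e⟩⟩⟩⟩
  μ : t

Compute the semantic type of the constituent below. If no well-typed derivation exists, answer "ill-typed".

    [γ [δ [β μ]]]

⟨e, e⟩

[β μ]: functor β : ⟨t, ⟨⟨t, ⟨e, t⟩⟩, ⟨e, ⟨e, e⟩⟩⟩⟩, argument μ : t; result ⟨⟨t, ⟨e, t⟩⟩, ⟨e, ⟨e, e⟩⟩⟩.
[δ [β μ]]: functor [β μ] : ⟨⟨t, ⟨e, t⟩⟩, ⟨e, ⟨e, e⟩⟩⟩, argument δ : ⟨t, ⟨e, t⟩⟩; result ⟨e, ⟨e, e⟩⟩.
[γ [δ [β μ]]]: functor [δ [β μ]] : ⟨e, ⟨e, e⟩⟩, argument γ : e; result ⟨e, e⟩.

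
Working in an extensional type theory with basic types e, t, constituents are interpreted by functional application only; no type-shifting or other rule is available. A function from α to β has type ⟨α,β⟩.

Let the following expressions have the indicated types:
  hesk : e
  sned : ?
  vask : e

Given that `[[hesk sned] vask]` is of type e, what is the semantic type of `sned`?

[[hesk sned] vask] is required to be e. vask : e cannot yield e as functor, so [hesk sned] : ⟨e,e⟩.
[hesk sned] is required to be ⟨e,e⟩. hesk : e cannot yield ⟨e,e⟩ as functor, so sned : ⟨e,⟨e,e⟩⟩.

⟨e,⟨e,e⟩⟩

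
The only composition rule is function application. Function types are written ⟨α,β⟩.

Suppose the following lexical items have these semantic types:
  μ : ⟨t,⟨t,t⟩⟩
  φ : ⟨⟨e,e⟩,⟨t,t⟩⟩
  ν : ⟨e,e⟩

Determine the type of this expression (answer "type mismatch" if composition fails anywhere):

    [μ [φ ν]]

[φ ν] — φ of type ⟨⟨e,e⟩,⟨t,t⟩⟩ combines with ν of type ⟨e,e⟩: type ⟨t,t⟩.
[μ [φ ν]]: ⟨t,⟨t,t⟩⟩ with ⟨t,t⟩ — neither is a function whose domain matches the other; composition fails here.

type mismatch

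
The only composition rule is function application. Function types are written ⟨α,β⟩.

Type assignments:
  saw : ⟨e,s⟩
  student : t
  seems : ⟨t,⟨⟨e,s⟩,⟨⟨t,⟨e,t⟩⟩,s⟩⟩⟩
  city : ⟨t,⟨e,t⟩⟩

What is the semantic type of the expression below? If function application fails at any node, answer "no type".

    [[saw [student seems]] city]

[student seems] — seems of type ⟨t,⟨⟨e,s⟩,⟨⟨t,⟨e,t⟩⟩,s⟩⟩⟩ combines with student of type t: type ⟨⟨e,s⟩,⟨⟨t,⟨e,t⟩⟩,s⟩⟩.
[saw [student seems]] — [student seems] of type ⟨⟨e,s⟩,⟨⟨t,⟨e,t⟩⟩,s⟩⟩ combines with saw of type ⟨e,s⟩: type ⟨⟨t,⟨e,t⟩⟩,s⟩.
[[saw [student seems]] city] — [saw [student seems]] of type ⟨⟨t,⟨e,t⟩⟩,s⟩ combines with city of type ⟨t,⟨e,t⟩⟩: type s.

s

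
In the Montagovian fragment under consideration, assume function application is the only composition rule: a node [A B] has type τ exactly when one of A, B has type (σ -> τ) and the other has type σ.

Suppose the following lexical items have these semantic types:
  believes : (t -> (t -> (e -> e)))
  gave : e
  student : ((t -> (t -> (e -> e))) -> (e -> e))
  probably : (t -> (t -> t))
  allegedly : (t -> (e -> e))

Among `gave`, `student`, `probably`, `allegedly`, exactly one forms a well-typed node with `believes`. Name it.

student

gave : e — believes needs t; gave needs nothing (atomic); neither fits.
student — combines: student : ((t -> (t -> (e -> e))) -> (e -> e)) takes believes : (t -> (t -> (e -> e))) as argument, giving (e -> e).
probably : (t -> (t -> t)) — believes needs t; probably needs t; neither fits.
allegedly : (t -> (e -> e)) — believes needs t; allegedly needs t; neither fits.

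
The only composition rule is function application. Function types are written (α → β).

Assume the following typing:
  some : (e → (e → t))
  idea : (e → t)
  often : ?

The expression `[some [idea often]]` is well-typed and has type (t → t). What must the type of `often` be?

For [some [idea often]] to have type (t → t) with some of type (e → (e → t)), [idea often] must be the function: [idea often] : ((e → (e → t)) → (t → t)).
For [idea often] to have type ((e → (e → t)) → (t → t)) with idea of type (e → t), often must be the function: often : ((e → t) → ((e → (e → t)) → (t → t))).

((e → t) → ((e → (e → t)) → (t → t)))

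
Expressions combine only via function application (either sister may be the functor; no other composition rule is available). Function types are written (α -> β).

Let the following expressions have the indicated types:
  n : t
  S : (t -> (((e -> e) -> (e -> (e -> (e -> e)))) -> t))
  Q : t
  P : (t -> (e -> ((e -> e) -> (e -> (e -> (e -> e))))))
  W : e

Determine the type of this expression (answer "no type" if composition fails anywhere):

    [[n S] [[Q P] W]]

t

[n S]: functor S : (t -> (((e -> e) -> (e -> (e -> (e -> e)))) -> t)), argument n : t; result (((e -> e) -> (e -> (e -> (e -> e)))) -> t).
[Q P]: functor P : (t -> (e -> ((e -> e) -> (e -> (e -> (e -> e)))))), argument Q : t; result (e -> ((e -> e) -> (e -> (e -> (e -> e))))).
[[Q P] W]: functor [Q P] : (e -> ((e -> e) -> (e -> (e -> (e -> e))))), argument W : e; result ((e -> e) -> (e -> (e -> (e -> e)))).
[[n S] [[Q P] W]]: functor [n S] : (((e -> e) -> (e -> (e -> (e -> e)))) -> t), argument [[Q P] W] : ((e -> e) -> (e -> (e -> (e -> e)))); result t.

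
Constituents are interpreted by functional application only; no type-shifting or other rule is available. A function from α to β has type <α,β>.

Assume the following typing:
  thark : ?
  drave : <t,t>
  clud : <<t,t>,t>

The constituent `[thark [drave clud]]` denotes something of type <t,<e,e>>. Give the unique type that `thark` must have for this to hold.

[thark [drave clud]] is required to be <t,<e,e>>. [drave clud] : t cannot yield <t,<e,e>> as functor, so thark : <t,<t,<e,e>>>.

<t,<t,<e,e>>>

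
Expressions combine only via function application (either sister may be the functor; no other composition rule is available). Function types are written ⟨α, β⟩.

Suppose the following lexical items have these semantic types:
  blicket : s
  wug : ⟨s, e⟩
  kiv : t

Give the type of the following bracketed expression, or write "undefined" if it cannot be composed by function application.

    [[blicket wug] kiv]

undefined

[blicket wug] — wug of type ⟨s, e⟩ combines with blicket of type s: type e.
[[blicket wug] kiv]: e and t cannot combine by function application — type clash.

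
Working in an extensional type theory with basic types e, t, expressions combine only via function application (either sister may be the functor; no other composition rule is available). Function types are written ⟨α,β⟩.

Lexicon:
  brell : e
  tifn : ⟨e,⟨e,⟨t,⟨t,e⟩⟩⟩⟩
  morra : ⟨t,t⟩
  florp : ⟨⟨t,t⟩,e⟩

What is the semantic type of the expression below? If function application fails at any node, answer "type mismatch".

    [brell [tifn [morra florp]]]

⟨t,⟨t,e⟩⟩

[morra florp]: florp is ⟨⟨t,t⟩,e⟩, morra is ⟨t,t⟩; result e.
[tifn [morra florp]]: tifn is ⟨e,⟨e,⟨t,⟨t,e⟩⟩⟩⟩, [morra florp] is e; result ⟨e,⟨t,⟨t,e⟩⟩⟩.
[brell [tifn [morra florp]]]: [tifn [morra florp]] is ⟨e,⟨t,⟨t,e⟩⟩⟩, brell is e; result ⟨t,⟨t,e⟩⟩.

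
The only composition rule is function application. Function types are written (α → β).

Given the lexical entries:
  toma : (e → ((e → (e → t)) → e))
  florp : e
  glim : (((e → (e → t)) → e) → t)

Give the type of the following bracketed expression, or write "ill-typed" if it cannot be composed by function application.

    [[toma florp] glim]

[toma florp] — toma of type (e → ((e → (e → t)) → e)) combines with florp of type e: type ((e → (e → t)) → e).
[[toma florp] glim] — glim of type (((e → (e → t)) → e) → t) combines with [toma florp] of type ((e → (e → t)) → e): type t.

t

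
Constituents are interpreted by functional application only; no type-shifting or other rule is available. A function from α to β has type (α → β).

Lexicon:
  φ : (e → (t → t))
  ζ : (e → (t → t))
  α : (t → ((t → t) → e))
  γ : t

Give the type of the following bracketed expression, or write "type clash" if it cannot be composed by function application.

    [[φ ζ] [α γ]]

[φ ζ]: (e → (t → t)) and (e → (t → t)) cannot combine by function application — type clash.

type clash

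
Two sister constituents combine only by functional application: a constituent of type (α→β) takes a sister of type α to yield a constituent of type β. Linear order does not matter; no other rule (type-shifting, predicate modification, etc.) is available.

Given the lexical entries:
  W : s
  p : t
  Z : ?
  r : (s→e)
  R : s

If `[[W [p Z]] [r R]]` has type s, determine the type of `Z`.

(t→(s→(e→s)))

At [[W [p Z]] [r R]] (required: s): [r R] is e, which is not a function with range s; hence [W [p Z]] is the functor — type (e→s).
At [W [p Z]] (required: (e→s)): W is s, which is not a function with range (e→s); hence [p Z] is the functor — type (s→(e→s)).
At [p Z] (required: (s→(e→s))): p is t, which is not a function with range (s→(e→s)); hence Z is the functor — type (t→(s→(e→s))).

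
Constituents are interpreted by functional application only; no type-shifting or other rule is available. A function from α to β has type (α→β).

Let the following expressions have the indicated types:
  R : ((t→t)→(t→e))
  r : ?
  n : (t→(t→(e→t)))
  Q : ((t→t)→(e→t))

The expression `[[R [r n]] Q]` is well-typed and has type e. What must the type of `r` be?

((t→(t→(e→t)))→(((t→t)→(t→e))→(((t→t)→(e→t))→e)))

For [[R [r n]] Q] to have type e with Q of type ((t→t)→(e→t)), [R [r n]] must be the function: [R [r n]] : (((t→t)→(e→t))→e).
For [R [r n]] to have type (((t→t)→(e→t))→e) with R of type ((t→t)→(t→e)), [r n] must be the function: [r n] : (((t→t)→(t→e))→(((t→t)→(e→t))→e)).
For [r n] to have type (((t→t)→(t→e))→(((t→t)→(e→t))→e)) with n of type (t→(t→(e→t))), r must be the function: r : ((t→(t→(e→t)))→(((t→t)→(t→e))→(((t→t)→(e→t))→e))).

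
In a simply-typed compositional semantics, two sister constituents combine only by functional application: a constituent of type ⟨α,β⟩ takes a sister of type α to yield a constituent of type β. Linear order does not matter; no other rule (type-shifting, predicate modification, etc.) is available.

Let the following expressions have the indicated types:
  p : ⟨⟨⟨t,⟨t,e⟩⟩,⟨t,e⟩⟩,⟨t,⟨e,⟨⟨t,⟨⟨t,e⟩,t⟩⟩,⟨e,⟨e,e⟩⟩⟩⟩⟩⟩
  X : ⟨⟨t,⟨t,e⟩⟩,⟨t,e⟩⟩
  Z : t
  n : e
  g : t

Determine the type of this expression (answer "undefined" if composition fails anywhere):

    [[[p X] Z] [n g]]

At [p X], p : ⟨⟨⟨t,⟨t,e⟩⟩,⟨t,e⟩⟩,⟨t,⟨e,⟨⟨t,⟨⟨t,e⟩,t⟩⟩,⟨e,⟨e,e⟩⟩⟩⟩⟩⟩ takes X : ⟨⟨t,⟨t,e⟩⟩,⟨t,e⟩⟩, giving ⟨t,⟨e,⟨⟨t,⟨⟨t,e⟩,t⟩⟩,⟨e,⟨e,e⟩⟩⟩⟩⟩.
At [[p X] Z], [p X] : ⟨t,⟨e,⟨⟨t,⟨⟨t,e⟩,t⟩⟩,⟨e,⟨e,e⟩⟩⟩⟩⟩ takes Z : t, giving ⟨e,⟨⟨t,⟨⟨t,e⟩,t⟩⟩,⟨e,⟨e,e⟩⟩⟩⟩.
[n g]: e and t cannot combine by function application — type clash.

undefined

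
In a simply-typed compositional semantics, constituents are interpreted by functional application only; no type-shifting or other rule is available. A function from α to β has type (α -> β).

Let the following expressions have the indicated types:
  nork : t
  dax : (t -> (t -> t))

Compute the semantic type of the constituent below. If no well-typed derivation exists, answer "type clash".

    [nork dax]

(t -> t)

[nork dax]: (t -> (t -> t)) applied to t yields (t -> t).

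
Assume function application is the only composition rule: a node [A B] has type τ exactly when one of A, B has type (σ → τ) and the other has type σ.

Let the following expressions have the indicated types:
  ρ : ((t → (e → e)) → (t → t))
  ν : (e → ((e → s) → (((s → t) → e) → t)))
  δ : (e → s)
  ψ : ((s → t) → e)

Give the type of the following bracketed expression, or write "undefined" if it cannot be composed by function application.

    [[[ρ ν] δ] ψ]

[ρ ν]: ((t → (e → e)) → (t → t)) and (e → ((e → s) → (((s → t) → e) → t))) cannot combine by function application — type clash.

undefined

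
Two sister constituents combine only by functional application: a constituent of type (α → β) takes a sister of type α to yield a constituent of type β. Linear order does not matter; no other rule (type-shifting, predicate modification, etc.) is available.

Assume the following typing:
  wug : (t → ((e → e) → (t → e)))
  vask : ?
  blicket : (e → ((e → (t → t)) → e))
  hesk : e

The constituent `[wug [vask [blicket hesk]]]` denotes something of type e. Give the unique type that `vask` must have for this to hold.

(((e → (t → t)) → e) → ((t → ((e → e) → (t → e))) → e))

At [wug [vask [blicket hesk]]] (required: e): wug is (t → ((e → e) → (t → e))), which is not a function with range e; hence [vask [blicket hesk]] is the functor — type ((t → ((e → e) → (t → e))) → e).
At [vask [blicket hesk]] (required: ((t → ((e → e) → (t → e))) → e)): [blicket hesk] is ((e → (t → t)) → e), which is not a function with range ((t → ((e → e) → (t → e))) → e); hence vask is the functor — type (((e → (t → t)) → e) → ((t → ((e → e) → (t → e))) → e)).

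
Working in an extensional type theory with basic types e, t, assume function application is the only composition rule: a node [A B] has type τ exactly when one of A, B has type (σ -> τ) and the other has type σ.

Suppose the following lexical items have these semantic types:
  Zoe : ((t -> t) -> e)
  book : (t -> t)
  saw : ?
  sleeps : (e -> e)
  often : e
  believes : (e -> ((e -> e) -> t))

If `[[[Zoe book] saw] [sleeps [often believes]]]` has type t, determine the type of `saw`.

(e -> (t -> t))

At [[[Zoe book] saw] [sleeps [often believes]]] (required: t): [sleeps [often believes]] is t, which is not a function with range t; hence [[Zoe book] saw] is the functor — type (t -> t).
At [[Zoe book] saw] (required: (t -> t)): [Zoe book] is e, which is not a function with range (t -> t); hence saw is the functor — type (e -> (t -> t)).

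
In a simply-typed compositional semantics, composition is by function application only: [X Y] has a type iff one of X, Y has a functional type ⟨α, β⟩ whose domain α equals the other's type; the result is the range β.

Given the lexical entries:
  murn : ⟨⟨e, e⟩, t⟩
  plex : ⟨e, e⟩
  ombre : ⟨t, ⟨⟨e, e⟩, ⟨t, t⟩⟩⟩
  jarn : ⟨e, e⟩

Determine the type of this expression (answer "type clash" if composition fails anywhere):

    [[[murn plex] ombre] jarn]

⟨t, t⟩

At [murn plex], murn : ⟨⟨e, e⟩, t⟩ takes plex : ⟨e, e⟩, giving t.
At [[murn plex] ombre], ombre : ⟨t, ⟨⟨e, e⟩, ⟨t, t⟩⟩⟩ takes [murn plex] : t, giving ⟨⟨e, e⟩, ⟨t, t⟩⟩.
At [[[murn plex] ombre] jarn], [[murn plex] ombre] : ⟨⟨e, e⟩, ⟨t, t⟩⟩ takes jarn : ⟨e, e⟩, giving ⟨t, t⟩.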